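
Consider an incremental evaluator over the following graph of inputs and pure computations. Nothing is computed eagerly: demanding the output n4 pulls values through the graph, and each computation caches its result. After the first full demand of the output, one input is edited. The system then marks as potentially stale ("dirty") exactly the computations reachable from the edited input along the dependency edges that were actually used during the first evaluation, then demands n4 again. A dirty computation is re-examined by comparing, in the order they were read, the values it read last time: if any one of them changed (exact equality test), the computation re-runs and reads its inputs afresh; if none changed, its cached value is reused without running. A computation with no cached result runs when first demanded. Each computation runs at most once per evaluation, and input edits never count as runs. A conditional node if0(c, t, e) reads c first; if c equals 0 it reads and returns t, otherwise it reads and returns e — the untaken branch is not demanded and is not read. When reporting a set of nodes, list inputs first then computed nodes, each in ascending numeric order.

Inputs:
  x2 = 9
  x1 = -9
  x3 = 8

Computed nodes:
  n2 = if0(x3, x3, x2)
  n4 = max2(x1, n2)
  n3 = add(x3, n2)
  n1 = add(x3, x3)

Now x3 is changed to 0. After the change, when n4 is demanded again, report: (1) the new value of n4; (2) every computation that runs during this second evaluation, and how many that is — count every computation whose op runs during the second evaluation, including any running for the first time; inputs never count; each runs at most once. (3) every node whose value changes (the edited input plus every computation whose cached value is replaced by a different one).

Initial pass — values computed on the first demand:
  n2 = if0(x3=8 -> else branch x2) = 9
  n4 = max2(-9, 9) = 9

Second demand — change propagation:
  n2: re-runs because x3 8->0; new result 0.
  n4: re-runs because n2 9->0; new result 0.

n4 now evaluates to 0.
Run set: n2, n4 (2 run).
Changed values: x3, n2, n4.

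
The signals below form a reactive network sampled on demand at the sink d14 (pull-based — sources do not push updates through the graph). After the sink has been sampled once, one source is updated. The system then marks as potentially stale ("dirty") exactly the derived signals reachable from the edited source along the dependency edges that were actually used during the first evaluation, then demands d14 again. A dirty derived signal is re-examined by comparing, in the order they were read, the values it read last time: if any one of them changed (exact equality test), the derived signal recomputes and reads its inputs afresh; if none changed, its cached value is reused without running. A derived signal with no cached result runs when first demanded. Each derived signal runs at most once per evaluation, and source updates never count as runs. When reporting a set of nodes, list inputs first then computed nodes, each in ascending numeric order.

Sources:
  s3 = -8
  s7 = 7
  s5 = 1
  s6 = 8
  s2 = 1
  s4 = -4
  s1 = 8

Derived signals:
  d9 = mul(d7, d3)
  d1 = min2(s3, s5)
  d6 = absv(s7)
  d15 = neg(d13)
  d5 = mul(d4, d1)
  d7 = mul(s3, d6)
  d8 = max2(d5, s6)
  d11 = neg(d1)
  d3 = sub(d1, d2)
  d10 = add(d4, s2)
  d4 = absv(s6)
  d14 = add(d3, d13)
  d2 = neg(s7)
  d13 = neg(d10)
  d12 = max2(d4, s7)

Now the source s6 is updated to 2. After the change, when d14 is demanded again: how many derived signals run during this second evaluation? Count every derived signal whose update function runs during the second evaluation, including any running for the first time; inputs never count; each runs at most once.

Run set: d4, d10, d13, d14 (4 run).

Initial pass — values computed on the first demand:
  d1 = min2(-8, 1) = -8
  d2 = neg(7) = -7
  d3 = sub(-8, -7) = -1
  d4 = absv(8) = 8
  d10 = add(8, 1) = 9
  d13 = neg(9) = -9
  d14 = add(-1, -9) = -10

Second demand — change propagation:
  d4: re-runs because s6 8->2; new result 2.
  d10: re-runs because d4 8->2; new result 3.
  d13: re-runs because d10 9->3; new result -3.
  d14: re-runs because d13 -9->-3; new result -4.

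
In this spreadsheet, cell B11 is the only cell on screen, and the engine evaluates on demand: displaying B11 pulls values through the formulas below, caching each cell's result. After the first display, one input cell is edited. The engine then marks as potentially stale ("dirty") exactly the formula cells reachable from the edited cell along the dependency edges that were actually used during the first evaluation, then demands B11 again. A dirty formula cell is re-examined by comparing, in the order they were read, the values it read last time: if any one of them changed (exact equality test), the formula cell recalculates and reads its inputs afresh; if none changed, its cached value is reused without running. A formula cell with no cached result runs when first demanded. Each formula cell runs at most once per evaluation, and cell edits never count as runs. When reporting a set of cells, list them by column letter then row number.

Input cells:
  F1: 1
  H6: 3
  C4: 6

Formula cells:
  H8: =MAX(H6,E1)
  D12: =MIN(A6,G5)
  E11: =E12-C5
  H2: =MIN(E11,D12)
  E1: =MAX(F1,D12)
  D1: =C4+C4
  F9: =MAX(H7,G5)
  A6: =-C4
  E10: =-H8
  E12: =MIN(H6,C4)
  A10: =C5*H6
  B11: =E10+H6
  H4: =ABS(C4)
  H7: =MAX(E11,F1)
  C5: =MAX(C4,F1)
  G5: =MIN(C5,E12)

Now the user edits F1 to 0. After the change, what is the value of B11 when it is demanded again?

B11 now evaluates to 0.
The important point: at G5 every value read last time is unchanged, so the dirty flag clears without a run.

Initial pass — values computed on the first demand:
  A6 = -(6) = -6
  C5 = MAX(6, 1) = 6
  E12 = MIN(3, 6) = 3
  G5 = MIN(6, 3) = 3
  D12 = MIN(-6, 3) = -6
  E1 = MAX(1, -6) = 1
  H8 = MAX(3, 1) = 3
  E10 = -(3) = -3
  B11 = -3 + 3 = 0

Second demand — change propagation:
  C5: re-runs because F1 1->0; new result 6 (unchanged).
  G5: re-examined; everything it read last time is the same (C5 unchanged, E12 unchanged) — cache 3 kept, no run.
  D12: re-examined; everything it read last time is the same (A6 unchanged, G5 unchanged) — cache -6 kept, no run.
  E1: re-runs because F1 1->0; new result 0.
  H8: re-runs because E1 1->0; new result 3 (unchanged).
  E10: re-examined; everything it read last time is the same (H8 unchanged) — cache -3 kept, no run.
  B11: re-examined; everything it read last time is the same (E10 unchanged, H6 unchanged) — cache 0 kept, no run.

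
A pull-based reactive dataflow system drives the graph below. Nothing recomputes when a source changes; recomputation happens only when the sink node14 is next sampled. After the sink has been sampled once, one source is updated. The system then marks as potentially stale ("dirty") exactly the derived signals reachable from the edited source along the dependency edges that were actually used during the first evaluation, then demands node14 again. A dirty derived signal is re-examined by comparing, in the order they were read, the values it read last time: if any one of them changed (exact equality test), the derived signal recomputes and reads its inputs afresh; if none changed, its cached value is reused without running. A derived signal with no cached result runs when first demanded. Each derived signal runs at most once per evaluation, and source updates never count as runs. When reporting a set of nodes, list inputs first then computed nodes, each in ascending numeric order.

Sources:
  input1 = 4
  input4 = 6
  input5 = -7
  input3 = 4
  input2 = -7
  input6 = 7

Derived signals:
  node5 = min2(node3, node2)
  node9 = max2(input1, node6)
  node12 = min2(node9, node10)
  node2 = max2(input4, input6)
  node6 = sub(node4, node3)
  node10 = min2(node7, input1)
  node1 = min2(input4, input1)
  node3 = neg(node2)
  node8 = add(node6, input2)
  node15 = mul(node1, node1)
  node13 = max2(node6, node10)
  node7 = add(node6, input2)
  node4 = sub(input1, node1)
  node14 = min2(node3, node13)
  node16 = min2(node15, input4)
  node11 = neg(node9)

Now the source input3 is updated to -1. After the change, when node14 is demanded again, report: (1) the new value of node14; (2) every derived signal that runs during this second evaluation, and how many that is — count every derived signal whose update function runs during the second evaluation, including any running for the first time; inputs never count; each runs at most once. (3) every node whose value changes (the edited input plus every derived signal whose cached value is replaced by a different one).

First evaluation (everything demanded from the output):
  node1 = min2(6, 4) = 4
  node2 = max2(6, 7) = 7
  node3 = neg(7) = -7
  node4 = sub(4, 4) = 0
  node6 = sub(0, -7) = 7
  node7 = add(7, -7) = 0
  node10 = min2(0, 4) = 0
  node13 = max2(7, 0) = 7
  node14 = min2(-7, 7) = -7

Propagation after the edit:
  input3 feeds no computation that the output demands — nothing is marked dirty and nothing runs.

Key observation: input3 is never demanded by the output, so the edit triggers no recomputation at all.

New value of node14: -7.
Derived signals that run: none — 0 in total.
Values that change: input3.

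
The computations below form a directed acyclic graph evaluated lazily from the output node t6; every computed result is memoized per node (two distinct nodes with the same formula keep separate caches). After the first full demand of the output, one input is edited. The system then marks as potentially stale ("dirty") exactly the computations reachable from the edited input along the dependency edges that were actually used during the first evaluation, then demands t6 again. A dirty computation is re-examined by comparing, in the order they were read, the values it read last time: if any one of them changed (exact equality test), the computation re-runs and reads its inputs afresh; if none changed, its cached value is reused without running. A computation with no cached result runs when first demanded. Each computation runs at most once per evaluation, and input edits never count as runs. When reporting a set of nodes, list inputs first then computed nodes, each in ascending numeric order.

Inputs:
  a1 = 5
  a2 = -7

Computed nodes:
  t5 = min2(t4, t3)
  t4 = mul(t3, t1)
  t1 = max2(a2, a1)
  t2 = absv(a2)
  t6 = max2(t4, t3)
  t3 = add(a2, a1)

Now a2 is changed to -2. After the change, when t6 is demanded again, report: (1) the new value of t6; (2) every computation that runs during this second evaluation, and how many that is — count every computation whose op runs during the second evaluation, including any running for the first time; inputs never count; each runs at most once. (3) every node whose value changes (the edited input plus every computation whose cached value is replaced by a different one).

Demanding t6 again yields 15.
4 computations run: t1, t3, t4, t6.
The nodes whose values change: a2, t3, t4, t6.

First demand of the output computes:
  t1 = max2(-7, 5) = 5
  t3 = add(-7, 5) = -2
  t4 = mul(-2, 5) = -10
  t6 = max2(-10, -2) = -2

After the edit, cleaning proceeds:
  t1: a read changed (a2 -7->-2) — executes, giving 5 — identical to its old value.
  t3: a read changed (a2 -7->-2) — executes, giving 3.
  t4: a read changed (t3 -2->3) — executes, giving 15.
  t6: a read changed (t4 -10->15; t3 -2->3) — executes, giving 15.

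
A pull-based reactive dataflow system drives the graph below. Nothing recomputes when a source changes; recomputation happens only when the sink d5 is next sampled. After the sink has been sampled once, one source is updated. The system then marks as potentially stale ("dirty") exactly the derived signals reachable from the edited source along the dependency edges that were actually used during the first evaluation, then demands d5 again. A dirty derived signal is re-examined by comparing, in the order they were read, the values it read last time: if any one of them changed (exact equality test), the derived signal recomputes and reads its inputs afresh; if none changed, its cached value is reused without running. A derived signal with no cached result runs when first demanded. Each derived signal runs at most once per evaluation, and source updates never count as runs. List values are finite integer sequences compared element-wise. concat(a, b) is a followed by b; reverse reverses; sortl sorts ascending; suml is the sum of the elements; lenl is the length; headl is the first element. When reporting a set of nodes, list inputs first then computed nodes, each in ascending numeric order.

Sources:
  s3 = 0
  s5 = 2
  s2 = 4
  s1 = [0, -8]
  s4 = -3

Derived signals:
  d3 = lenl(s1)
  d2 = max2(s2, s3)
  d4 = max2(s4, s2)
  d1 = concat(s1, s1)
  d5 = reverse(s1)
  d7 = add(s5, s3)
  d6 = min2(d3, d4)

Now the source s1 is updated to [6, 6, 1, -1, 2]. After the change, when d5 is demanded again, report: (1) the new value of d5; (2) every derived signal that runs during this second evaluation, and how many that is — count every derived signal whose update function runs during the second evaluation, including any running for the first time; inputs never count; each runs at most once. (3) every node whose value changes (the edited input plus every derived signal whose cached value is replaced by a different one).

First evaluation (everything demanded from the output):
  d5 = reverse([0, -8]) = [-8, 0]

Propagation after the edit:
  d5: runs — s1 [0, -8]->[6, 6, 1, -1, 2]; result [2, -1, 1, 6, 6].

New value of d5: [2, -1, 1, 6, 6].
Derived signals that run: d5 — 1 in total.
Values that change: s1, d5.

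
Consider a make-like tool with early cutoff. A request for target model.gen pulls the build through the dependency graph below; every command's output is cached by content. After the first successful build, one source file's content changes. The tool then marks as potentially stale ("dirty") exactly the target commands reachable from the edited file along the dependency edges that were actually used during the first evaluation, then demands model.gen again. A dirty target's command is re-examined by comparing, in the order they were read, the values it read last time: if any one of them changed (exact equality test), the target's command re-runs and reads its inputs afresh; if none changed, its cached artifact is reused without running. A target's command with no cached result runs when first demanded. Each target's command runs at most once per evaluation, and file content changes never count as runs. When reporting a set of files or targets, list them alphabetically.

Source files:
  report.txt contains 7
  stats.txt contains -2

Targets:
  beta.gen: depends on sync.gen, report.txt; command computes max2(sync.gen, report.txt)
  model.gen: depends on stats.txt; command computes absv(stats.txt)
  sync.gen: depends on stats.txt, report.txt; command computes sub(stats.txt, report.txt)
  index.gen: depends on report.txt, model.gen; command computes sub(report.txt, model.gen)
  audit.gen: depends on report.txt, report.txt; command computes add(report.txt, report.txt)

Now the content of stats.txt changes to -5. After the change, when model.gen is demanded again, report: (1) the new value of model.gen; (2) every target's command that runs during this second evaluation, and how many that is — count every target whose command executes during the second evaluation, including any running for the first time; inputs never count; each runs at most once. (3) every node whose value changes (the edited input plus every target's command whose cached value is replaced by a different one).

Demanding model.gen again yields 5.
1 target commands run: model.gen.
The nodes whose values change: model.gen, stats.txt.

First demand of the output computes:
  model.gen = absv(-2) = 2

After the edit, cleaning proceeds:
  model.gen: a read changed (stats.txt -2->-5) — executes, giving 5.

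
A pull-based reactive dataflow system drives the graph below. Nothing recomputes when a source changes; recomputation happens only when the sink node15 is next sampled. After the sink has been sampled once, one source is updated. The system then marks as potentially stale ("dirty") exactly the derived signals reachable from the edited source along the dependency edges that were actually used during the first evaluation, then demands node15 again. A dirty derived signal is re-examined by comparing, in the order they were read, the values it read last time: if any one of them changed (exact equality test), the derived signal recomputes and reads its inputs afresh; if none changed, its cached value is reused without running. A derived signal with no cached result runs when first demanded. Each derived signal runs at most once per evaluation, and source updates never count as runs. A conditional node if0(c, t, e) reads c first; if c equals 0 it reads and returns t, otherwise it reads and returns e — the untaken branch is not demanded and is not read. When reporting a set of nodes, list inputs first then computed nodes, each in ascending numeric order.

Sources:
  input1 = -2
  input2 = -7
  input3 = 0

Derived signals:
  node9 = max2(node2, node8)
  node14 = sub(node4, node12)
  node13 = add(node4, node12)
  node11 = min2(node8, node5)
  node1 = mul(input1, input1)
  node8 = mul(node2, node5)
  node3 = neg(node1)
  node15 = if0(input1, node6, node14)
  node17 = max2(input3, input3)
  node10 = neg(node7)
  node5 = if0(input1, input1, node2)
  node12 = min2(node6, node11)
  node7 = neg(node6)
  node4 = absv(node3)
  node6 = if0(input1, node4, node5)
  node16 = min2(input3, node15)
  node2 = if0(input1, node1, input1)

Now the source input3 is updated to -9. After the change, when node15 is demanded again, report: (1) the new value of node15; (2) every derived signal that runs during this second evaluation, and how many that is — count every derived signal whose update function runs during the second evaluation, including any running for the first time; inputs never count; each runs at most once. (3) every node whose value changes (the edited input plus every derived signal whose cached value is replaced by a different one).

First evaluation (everything demanded from the output):
  node1 = mul(-2, -2) = 4
  node2 = if0(input1=-2 -> else branch input1) = -2
  node3 = neg(4) = -4
  node4 = absv(-4) = 4
  node5 = if0(input1=-2 -> else branch node2) = -2
  node6 = if0(input1=-2 -> else branch node5) = -2
  node8 = mul(-2, -2) = 4
  node11 = min2(4, -2) = -2
  node12 = min2(-2, -2) = -2
  node14 = sub(4, -2) = 6
  node15 = if0(input1=-2 -> else branch node14) = 6

Propagation after the edit:
  input3 feeds no computation that the output demands — nothing is marked dirty and nothing runs.

Key observation: input3 is never demanded by the output, so the edit triggers no recomputation at all.

New value of node15: 6.
Derived signals that run: none — 0 in total.
Values that change: input3.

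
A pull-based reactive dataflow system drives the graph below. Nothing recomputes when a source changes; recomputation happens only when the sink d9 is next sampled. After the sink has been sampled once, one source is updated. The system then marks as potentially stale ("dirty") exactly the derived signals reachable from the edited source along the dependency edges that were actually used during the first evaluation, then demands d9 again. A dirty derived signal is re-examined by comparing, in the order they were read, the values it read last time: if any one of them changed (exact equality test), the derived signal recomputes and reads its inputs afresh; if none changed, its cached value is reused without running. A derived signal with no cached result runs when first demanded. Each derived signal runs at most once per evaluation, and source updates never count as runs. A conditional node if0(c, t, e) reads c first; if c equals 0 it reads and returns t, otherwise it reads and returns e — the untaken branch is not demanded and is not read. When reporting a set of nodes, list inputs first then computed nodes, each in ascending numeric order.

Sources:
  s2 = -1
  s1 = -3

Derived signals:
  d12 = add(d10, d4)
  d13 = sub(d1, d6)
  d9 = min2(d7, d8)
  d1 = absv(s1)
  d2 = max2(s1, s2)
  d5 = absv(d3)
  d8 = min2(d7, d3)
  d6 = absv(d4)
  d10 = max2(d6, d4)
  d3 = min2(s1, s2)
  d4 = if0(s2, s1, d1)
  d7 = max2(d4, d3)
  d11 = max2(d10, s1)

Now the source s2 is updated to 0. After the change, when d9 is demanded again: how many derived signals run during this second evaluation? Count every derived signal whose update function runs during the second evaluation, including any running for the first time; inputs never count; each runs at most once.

First evaluation (everything demanded from the output):
  d1 = absv(-3) = 3
  d3 = min2(-3, -1) = -3
  d4 = if0(s2=-1 -> else branch d1) = 3
  d7 = max2(3, -3) = 3
  d8 = min2(3, -3) = -3
  d9 = min2(3, -3) = -3

Propagation after the edit:
  d3: runs — s2 -1->0; result -3 (same value as before).
  d4: runs — s2 -1->0; result -3.
  d7: runs — d4 3->-3; result -3.
  d8: runs — d7 3->-3; result -3 (same value as before).
  d9: runs — d7 3->-3; result -3 (same value as before).

Derived signals that run: d3, d4, d7, d8, d9 — 5 in total.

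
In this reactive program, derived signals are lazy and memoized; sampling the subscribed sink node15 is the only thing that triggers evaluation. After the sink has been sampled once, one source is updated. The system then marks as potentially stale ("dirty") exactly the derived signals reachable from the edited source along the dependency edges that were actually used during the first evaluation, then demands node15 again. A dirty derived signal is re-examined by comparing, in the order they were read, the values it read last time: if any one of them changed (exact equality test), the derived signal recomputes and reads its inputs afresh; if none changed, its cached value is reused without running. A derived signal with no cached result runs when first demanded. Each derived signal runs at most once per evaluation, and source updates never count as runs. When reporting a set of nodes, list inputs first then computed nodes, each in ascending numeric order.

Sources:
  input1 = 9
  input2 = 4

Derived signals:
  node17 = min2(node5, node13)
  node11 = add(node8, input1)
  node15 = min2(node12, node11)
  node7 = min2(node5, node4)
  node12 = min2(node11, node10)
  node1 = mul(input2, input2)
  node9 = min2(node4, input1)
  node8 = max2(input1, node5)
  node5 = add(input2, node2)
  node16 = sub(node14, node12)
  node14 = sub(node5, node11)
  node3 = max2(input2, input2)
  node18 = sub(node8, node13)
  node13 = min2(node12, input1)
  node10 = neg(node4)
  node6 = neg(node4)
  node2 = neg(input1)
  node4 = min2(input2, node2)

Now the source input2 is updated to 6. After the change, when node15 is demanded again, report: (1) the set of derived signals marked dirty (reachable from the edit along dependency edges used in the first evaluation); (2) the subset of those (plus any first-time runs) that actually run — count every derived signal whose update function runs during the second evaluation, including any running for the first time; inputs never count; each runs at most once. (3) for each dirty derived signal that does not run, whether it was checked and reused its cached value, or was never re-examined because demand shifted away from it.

The edit dirties: node4, node5, node8, node10, node11, node12, node15.
3 derived signals run: node4, node5, node8.
Cache hits after checking: node10, node11, node12, node15.
Note where the cutoff bites: node10 is checked, finds nothing changed, and keeps its cache.

First demand of the output computes:
  node2 = neg(9) = -9
  node4 = min2(4, -9) = -9
  node5 = add(4, -9) = -5
  node8 = max2(9, -5) = 9
  node10 = neg(-9) = 9
  node11 = add(9, 9) = 18
  node12 = min2(18, 9) = 9
  node15 = min2(9, 18) = 9

After the edit, cleaning proceeds:
  node4: a read changed (input2 4->6) — executes, giving -9 — identical to its old value.
  node5: a read changed (input2 4->6) — executes, giving -3.
  node8: a read changed (node5 -5->-3) — executes, giving 9 — identical to its old value.
  node10: dirty, but its reads are unchanged (node4 unchanged); cached 9 stands.
  node11: dirty, but its reads are unchanged (node8 unchanged, input1 unchanged); cached 18 stands.
  node12: dirty, but its reads are unchanged (node11 unchanged, node10 unchanged); cached 9 stands.
  node15: dirty, but its reads are unchanged (node12 unchanged, node11 unchanged); cached 9 stands.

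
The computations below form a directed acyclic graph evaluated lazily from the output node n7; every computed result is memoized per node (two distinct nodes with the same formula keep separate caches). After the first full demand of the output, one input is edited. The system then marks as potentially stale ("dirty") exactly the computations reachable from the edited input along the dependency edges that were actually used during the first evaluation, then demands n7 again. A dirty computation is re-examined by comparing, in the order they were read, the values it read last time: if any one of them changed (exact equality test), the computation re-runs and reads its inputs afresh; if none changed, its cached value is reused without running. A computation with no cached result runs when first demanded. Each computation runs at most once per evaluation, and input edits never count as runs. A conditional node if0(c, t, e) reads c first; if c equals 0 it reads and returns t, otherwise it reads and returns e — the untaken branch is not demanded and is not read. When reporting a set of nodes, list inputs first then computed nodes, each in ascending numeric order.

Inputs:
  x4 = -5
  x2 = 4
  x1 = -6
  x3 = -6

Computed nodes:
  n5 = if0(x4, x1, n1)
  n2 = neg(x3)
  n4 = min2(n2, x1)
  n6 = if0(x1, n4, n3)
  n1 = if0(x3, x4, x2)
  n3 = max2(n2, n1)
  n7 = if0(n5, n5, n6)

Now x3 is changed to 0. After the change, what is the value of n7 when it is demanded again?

First demand of the output computes:
  n1 = if0(x3=-6 -> else branch x2) = 4
  n2 = neg(-6) = 6
  n3 = max2(6, 4) = 6
  n5 = if0(x4=-5 -> else branch n1) = 4
  n6 = if0(x1=-6 -> else branch n3) = 6
  n7 = if0(n5=4 -> else branch n6) = 6

After the edit, cleaning proceeds:
  n1: a read changed (x3 -6->0) — executes, giving -5.
  n2: a read changed (x3 -6->0) — executes, giving 0.
  n3: a read changed (n2 6->0; n1 4->-5) — executes, giving 0.
  n5: a read changed (n1 4->-5) — executes, giving -5.
  n6: a read changed (n3 6->0) — executes, giving 0.
  n7: a read changed (n5 4->-5; n6 6->0) — executes, giving 0.

Demanding n7 again yields 0.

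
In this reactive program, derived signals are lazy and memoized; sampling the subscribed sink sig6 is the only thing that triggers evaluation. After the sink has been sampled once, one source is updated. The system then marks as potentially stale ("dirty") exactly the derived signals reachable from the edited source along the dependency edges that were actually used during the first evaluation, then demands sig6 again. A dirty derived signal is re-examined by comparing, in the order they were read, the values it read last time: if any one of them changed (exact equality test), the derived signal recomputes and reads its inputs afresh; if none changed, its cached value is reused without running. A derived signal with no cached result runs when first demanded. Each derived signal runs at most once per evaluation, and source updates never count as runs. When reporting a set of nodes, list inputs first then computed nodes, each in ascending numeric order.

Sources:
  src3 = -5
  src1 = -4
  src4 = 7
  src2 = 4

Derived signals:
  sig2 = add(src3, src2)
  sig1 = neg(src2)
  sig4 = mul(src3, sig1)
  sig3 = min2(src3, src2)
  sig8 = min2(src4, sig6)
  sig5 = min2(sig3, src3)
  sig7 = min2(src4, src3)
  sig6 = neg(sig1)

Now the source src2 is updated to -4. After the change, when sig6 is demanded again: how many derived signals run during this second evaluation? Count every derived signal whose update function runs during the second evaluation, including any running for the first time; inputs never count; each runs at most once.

2 derived signals run: sig1, sig6.

First demand of the output computes:
  sig1 = neg(4) = -4
  sig6 = neg(-4) = 4

After the edit, cleaning proceeds:
  sig1: a read changed (src2 4->-4) — executes, giving 4.
  sig6: a read changed (sig1 -4->4) — executes, giving -4.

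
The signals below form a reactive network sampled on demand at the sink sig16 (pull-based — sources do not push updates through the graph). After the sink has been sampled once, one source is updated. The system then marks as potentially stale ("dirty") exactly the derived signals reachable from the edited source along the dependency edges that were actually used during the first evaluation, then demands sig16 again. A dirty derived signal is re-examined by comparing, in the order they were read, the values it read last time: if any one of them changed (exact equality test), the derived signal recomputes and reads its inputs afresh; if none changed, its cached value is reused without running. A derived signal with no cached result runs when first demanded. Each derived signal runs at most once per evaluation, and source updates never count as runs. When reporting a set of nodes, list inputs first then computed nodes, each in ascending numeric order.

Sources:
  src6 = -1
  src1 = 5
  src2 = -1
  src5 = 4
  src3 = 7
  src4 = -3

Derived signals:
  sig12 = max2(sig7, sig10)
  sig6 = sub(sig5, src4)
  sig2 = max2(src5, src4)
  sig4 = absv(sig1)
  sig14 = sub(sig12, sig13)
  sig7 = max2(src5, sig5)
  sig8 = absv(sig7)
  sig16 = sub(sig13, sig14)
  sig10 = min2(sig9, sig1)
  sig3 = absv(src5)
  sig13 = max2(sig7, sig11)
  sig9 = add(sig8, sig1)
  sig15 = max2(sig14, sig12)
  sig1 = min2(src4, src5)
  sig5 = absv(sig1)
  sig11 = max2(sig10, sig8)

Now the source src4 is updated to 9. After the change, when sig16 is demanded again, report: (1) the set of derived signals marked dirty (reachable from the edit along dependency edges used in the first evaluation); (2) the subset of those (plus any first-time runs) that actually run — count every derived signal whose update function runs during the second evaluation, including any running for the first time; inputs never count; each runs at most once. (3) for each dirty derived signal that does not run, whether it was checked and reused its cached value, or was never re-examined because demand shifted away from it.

Initial pass — values computed on the first demand:
  sig1 = min2(-3, 4) = -3
  sig5 = absv(-3) = 3
  sig7 = max2(4, 3) = 4
  sig8 = absv(4) = 4
  sig9 = add(4, -3) = 1
  sig10 = min2(1, -3) = -3
  sig11 = max2(-3, 4) = 4
  sig12 = max2(4, -3) = 4
  sig13 = max2(4, 4) = 4
  sig14 = sub(4, 4) = 0
  sig16 = sub(4, 0) = 4

Second demand — change propagation:
  sig1: re-runs because src4 -3->9; new result 4.
  sig5: re-runs because sig1 -3->4; new result 4.
  sig7: re-runs because sig5 3->4; new result 4 (unchanged).
  sig8: re-examined; everything it read last time is the same (sig7 unchanged) — cache 4 kept, no run.
  sig9: re-runs because sig1 -3->4; new result 8.
  sig10: re-runs because sig9 1->8; sig1 -3->4; new result 4.
  sig11: re-runs because sig10 -3->4; new result 4 (unchanged).
  sig12: re-runs because sig10 -3->4; new result 4 (unchanged).
  sig13: re-examined; everything it read last time is the same (sig7 unchanged, sig11 unchanged) — cache 4 kept, no run.
  sig14: re-examined; everything it read last time is the same (sig12 unchanged, sig13 unchanged) — cache 0 kept, no run.
  sig16: re-examined; everything it read last time is the same (sig13 unchanged, sig14 unchanged) — cache 4 kept, no run.

The important point: at sig8 every value read last time is unchanged, so the dirty flag clears without a run.

Dirty set: sig1, sig5, sig7, sig8, sig9, sig10, sig11, sig12, sig13, sig14, sig16.
Run set: sig1, sig5, sig7, sig9, sig10, sig11, sig12 (7 run).
Re-examined without running (cache reused): sig8, sig13, sig14, sig16.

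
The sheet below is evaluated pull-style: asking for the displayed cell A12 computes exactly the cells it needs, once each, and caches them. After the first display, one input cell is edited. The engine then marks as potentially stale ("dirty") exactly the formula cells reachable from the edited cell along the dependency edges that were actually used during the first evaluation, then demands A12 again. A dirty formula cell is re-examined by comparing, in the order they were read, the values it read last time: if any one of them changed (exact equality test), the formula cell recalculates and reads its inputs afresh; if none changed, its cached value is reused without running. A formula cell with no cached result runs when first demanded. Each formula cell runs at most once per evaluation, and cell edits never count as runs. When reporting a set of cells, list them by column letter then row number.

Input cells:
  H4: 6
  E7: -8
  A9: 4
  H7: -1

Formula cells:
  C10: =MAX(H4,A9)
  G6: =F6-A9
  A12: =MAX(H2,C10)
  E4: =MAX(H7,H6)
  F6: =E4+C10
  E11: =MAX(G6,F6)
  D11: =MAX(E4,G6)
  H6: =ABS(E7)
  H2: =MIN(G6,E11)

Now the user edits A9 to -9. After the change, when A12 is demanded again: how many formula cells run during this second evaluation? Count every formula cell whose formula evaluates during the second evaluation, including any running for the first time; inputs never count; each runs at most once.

First demand of the output computes:
  C10 = MAX(6, 4) = 6
  H6 = ABS(-8) = 8
  E4 = MAX(-1, 8) = 8
  F6 = 8 + 6 = 14
  G6 = 14 - 4 = 10
  E11 = MAX(10, 14) = 14
  H2 = MIN(10, 14) = 10
  A12 = MAX(10, 6) = 10

After the edit, cleaning proceeds:
  C10: a read changed (A9 4->-9) — executes, giving 6 — identical to its old value.
  F6: dirty, but its reads are unchanged (E4 unchanged, C10 unchanged); cached 14 stands.
  G6: a read changed (A9 4->-9) — executes, giving 23.
  E11: a read changed (G6 10->23) — executes, giving 23.
  H2: a read changed (G6 10->23; E11 14->23) — executes, giving 23.
  A12: a read changed (H2 10->23) — executes, giving 23.

Note where the cutoff bites: F6 is checked, finds nothing changed, and keeps its cache.

5 formula cells run: A12, C10, E11, G6, H2.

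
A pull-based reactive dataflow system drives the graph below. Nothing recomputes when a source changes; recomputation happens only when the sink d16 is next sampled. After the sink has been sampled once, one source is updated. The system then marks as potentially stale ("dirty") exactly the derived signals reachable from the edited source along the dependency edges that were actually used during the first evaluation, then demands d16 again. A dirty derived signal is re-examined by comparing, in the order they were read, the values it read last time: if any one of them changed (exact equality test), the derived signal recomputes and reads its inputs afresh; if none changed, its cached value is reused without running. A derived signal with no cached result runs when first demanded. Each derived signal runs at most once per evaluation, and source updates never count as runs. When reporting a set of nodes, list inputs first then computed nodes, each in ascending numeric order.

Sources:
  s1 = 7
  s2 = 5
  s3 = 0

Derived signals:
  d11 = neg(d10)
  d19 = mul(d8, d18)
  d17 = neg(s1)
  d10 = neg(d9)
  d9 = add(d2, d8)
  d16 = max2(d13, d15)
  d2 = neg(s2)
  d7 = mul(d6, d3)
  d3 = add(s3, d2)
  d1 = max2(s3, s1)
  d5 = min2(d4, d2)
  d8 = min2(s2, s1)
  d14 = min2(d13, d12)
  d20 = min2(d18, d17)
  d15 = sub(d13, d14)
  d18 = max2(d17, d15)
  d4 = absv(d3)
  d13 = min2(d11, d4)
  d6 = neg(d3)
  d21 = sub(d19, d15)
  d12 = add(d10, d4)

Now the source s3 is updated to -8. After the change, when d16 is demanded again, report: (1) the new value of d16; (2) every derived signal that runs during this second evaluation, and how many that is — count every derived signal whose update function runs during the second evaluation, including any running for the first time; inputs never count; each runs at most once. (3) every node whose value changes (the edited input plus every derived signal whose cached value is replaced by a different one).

First evaluation (everything demanded from the output):
  d2 = neg(5) = -5
  d3 = add(0, -5) = -5
  d4 = absv(-5) = 5
  d8 = min2(5, 7) = 5
  d9 = add(-5, 5) = 0
  d10 = neg(0) = 0
  d11 = neg(0) = 0
  d12 = add(0, 5) = 5
  d13 = min2(0, 5) = 0
  d14 = min2(0, 5) = 0
  d15 = sub(0, 0) = 0
  d16 = max2(0, 0) = 0

Propagation after the edit:
  d3: runs — s3 0->-8; result -13.
  d4: runs — d3 -5->-13; result 13.
  d12: runs — d4 5->13; result 13.
  d13: runs — d4 5->13; result 0 (same value as before).
  d14: runs — d12 5->13; result 0 (same value as before).
  d15: checked — values it read are unchanged (d13 unchanged, d14 unchanged); reused cached 0 without running.
  d16: checked — values it read are unchanged (d13 unchanged, d15 unchanged); reused cached 0 without running.

Key observation: the cutoff stops propagation at d15 — its inputs' values are unchanged, so it reuses its cache.

New value of d16: 0.
Derived signals that run: d3, d4, d12, d13, d14 — 5 in total.
Values that change: s3, d3, d4, d12.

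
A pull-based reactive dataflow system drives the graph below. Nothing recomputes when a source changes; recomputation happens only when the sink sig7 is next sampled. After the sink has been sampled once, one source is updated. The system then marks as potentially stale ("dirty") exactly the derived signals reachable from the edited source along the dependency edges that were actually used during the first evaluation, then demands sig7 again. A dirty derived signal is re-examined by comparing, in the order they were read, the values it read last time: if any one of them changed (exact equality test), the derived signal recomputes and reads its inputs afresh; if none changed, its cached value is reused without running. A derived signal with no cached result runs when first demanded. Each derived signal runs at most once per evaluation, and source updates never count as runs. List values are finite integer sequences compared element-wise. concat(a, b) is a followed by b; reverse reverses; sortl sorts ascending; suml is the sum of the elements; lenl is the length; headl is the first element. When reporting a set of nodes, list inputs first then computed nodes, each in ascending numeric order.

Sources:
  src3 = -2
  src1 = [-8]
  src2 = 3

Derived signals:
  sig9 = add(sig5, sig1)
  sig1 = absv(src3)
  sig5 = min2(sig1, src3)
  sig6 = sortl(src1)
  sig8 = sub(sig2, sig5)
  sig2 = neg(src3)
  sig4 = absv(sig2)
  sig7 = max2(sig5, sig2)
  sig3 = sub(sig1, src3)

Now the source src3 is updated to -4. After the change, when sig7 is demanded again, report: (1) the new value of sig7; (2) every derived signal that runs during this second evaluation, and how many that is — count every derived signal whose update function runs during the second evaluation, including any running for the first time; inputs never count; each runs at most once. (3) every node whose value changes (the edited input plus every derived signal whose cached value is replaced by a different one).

First evaluation (everything demanded from the output):
  sig1 = absv(-2) = 2
  sig2 = neg(-2) = 2
  sig5 = min2(2, -2) = -2
  sig7 = max2(-2, 2) = 2

Propagation after the edit:
  sig1: runs — src3 -2->-4; result 4.
  sig2: runs — src3 -2->-4; result 4.
  sig5: runs — sig1 2->4; src3 -2->-4; result -4.
  sig7: runs — sig5 -2->-4; sig2 2->4; result 4.

New value of sig7: 4.
Derived signals that run: sig1, sig2, sig5, sig7 — 4 in total.
Values that change: src3, sig1, sig2, sig5, sig7.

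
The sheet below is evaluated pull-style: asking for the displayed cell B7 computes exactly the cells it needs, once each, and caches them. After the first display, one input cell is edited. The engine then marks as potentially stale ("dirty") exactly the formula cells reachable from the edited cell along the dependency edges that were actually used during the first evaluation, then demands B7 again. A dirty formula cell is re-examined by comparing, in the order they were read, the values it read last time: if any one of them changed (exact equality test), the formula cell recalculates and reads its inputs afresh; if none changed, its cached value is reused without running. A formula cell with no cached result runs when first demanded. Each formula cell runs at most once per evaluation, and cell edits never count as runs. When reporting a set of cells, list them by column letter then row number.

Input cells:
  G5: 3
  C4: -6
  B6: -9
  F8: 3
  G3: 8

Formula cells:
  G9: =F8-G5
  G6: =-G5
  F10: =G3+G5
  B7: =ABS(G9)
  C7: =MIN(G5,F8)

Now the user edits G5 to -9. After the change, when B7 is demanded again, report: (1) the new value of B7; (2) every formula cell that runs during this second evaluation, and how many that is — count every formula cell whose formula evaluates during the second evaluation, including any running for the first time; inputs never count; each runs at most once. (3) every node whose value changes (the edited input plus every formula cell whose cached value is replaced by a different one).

Demanding B7 again yields 12.
2 formula cells run: B7, G9.
The nodes whose values change: B7, G5, G9.

First demand of the output computes:
  G9 = 3 - 3 = 0
  B7 = ABS(0) = 0

After the edit, cleaning proceeds:
  G9: a read changed (G5 3->-9) — executes, giving 12.
  B7: a read changed (G9 0->12) — executes, giving 12.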